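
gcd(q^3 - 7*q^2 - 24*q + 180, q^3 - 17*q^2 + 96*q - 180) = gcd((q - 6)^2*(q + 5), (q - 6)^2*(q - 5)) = q^2 - 12*q + 36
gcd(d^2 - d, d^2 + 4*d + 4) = 1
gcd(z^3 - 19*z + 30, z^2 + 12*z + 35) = z + 5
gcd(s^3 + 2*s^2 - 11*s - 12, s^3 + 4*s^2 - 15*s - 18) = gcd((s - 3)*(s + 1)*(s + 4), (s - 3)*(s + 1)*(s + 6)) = s^2 - 2*s - 3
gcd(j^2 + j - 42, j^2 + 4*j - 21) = j + 7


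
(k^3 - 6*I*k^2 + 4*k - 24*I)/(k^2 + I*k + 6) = (k^2 - 4*I*k + 12)/(k + 3*I)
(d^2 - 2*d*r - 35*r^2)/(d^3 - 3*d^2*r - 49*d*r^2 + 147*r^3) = (-d - 5*r)/(-d^2 - 4*d*r + 21*r^2)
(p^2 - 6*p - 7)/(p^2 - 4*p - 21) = (p + 1)/(p + 3)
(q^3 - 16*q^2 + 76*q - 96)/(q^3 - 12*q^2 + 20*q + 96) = (q - 2)/(q + 2)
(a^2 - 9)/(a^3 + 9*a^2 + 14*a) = (a^2 - 9)/(a*(a^2 + 9*a + 14))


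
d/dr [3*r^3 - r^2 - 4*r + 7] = 9*r^2 - 2*r - 4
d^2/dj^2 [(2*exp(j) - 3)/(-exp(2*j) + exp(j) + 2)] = (-2*exp(4*j) + 10*exp(3*j) - 33*exp(2*j) + 31*exp(j) - 14)*exp(j)/(exp(6*j) - 3*exp(5*j) - 3*exp(4*j) + 11*exp(3*j) + 6*exp(2*j) - 12*exp(j) - 8)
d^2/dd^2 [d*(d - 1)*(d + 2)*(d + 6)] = 12*d^2 + 42*d + 8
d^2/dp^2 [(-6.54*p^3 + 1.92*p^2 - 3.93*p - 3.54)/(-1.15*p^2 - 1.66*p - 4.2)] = (-1.4210854715202e-14*p^4 - 9.407742*p^3 + 357.31278*p^2 + 618.84936*p - 137.224272)/(1.520875*p^6 + 6.58605*p^5 + 26.17032*p^4 + 52.681096*p^3 + 95.57856*p^2 + 87.8472*p + 74.088)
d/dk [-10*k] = -10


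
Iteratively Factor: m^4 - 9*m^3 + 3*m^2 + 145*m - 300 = (m - 3)*(m^3 - 6*m^2 - 15*m + 100) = (m - 5)*(m - 3)*(m^2 - m - 20) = (m - 5)*(m - 3)*(m + 4)*(m - 5)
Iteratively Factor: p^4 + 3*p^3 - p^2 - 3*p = (p)*(p^3 + 3*p^2 - p - 3) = p*(p - 1)*(p^2 + 4*p + 3) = p*(p - 1)*(p + 3)*(p + 1)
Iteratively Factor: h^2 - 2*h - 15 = (h + 3)*(h - 5)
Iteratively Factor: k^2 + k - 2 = (k + 2)*(k - 1)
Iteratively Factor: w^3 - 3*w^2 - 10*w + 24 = (w - 2)*(w^2 - w - 12) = (w - 4)*(w - 2)*(w + 3)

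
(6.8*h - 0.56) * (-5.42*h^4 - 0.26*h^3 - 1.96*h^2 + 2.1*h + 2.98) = -36.856*h^5 + 1.2672*h^4 - 13.1824*h^3 + 15.3776*h^2 + 19.088*h - 1.6688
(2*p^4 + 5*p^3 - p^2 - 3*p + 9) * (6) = 12*p^4 + 30*p^3 - 6*p^2 - 18*p + 54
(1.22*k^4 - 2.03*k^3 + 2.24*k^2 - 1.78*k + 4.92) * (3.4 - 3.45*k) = -4.209*k^5 + 11.1515*k^4 - 14.63*k^3 + 13.757*k^2 - 23.026*k + 16.728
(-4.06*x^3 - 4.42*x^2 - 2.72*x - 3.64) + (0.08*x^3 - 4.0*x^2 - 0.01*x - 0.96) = -3.98*x^3 - 8.42*x^2 - 2.73*x - 4.6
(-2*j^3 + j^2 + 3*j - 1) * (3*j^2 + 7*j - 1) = -6*j^5 - 11*j^4 + 18*j^3 + 17*j^2 - 10*j + 1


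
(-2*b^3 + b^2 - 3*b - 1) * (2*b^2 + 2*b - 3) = -4*b^5 - 2*b^4 + 2*b^3 - 11*b^2 + 7*b + 3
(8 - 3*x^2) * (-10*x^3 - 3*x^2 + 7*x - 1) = 30*x^5 + 9*x^4 - 101*x^3 - 21*x^2 + 56*x - 8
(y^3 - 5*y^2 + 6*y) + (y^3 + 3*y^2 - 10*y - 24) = 2*y^3 - 2*y^2 - 4*y - 24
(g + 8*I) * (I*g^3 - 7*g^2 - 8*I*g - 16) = I*g^4 - 15*g^3 - 64*I*g^2 + 48*g - 128*I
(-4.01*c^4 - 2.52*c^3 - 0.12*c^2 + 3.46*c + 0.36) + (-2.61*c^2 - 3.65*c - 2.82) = -4.01*c^4 - 2.52*c^3 - 2.73*c^2 - 0.19*c - 2.46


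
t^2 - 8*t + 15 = (t - 5)*(t - 3)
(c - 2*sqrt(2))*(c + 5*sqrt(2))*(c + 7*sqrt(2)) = c^3 + 10*sqrt(2)*c^2 + 22*c - 140*sqrt(2)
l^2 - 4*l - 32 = (l - 8)*(l + 4)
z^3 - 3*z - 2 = (z - 2)*(z + 1)^2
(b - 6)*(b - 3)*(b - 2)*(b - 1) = b^4 - 12*b^3 + 47*b^2 - 72*b + 36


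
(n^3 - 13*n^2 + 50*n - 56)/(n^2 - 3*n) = (n^3 - 13*n^2 + 50*n - 56)/(n*(n - 3))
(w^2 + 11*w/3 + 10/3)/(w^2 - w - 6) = (w + 5/3)/(w - 3)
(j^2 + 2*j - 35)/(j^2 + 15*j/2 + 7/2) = 2*(j - 5)/(2*j + 1)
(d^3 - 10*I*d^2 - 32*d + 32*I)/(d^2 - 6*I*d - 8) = d - 4*I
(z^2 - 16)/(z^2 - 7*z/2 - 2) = 2*(z + 4)/(2*z + 1)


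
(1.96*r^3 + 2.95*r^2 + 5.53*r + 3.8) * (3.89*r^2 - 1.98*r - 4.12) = 7.6244*r^5 + 7.5947*r^4 + 7.5955*r^3 - 8.3214*r^2 - 30.3076*r - 15.656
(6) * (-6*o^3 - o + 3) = -36*o^3 - 6*o + 18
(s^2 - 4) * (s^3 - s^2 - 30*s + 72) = s^5 - s^4 - 34*s^3 + 76*s^2 + 120*s - 288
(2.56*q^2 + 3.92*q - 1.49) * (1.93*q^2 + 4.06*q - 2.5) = 4.9408*q^4 + 17.9592*q^3 + 6.6395*q^2 - 15.8494*q + 3.725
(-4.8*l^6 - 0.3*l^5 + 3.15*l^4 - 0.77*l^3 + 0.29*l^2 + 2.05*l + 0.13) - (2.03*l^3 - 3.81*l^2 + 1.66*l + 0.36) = -4.8*l^6 - 0.3*l^5 + 3.15*l^4 - 2.8*l^3 + 4.1*l^2 + 0.39*l - 0.23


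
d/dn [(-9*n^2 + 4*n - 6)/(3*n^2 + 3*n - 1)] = (-39*n^2 + 54*n + 14)/(9*n^4 + 18*n^3 + 3*n^2 - 6*n + 1)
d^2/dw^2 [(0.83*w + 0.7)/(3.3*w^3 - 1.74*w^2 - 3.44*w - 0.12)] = (54.2322*w^5 + 62.88084*w^4 - 40.440264*w^3 - 31.01832*w^2 + 25.762896*w + 15.589472)/(35.937*w^9 - 56.8458*w^8 - 82.41156*w^7 + 109.326456*w^6 + 90.042048*w^5 - 54.687888*w^4 - 44.874656*w^3 - 4.335264*w^2 - 0.148608*w - 0.001728)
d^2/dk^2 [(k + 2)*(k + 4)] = 2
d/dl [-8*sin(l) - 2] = -8*cos(l)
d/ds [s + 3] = 1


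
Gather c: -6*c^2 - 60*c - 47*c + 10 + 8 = -6*c^2 - 107*c + 18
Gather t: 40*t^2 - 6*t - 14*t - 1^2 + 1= 40*t^2 - 20*t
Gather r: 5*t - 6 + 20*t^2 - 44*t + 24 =20*t^2 - 39*t + 18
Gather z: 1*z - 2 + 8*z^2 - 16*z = 8*z^2 - 15*z - 2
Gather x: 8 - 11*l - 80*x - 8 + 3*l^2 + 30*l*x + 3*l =3*l^2 - 8*l + x*(30*l - 80)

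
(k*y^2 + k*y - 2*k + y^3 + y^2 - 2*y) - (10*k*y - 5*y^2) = k*y^2 - 9*k*y - 2*k + y^3 + 6*y^2 - 2*y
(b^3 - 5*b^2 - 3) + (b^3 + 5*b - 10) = 2*b^3 - 5*b^2 + 5*b - 13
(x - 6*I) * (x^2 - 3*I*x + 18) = x^3 - 9*I*x^2 - 108*I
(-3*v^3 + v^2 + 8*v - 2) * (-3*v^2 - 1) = 9*v^5 - 3*v^4 - 21*v^3 + 5*v^2 - 8*v + 2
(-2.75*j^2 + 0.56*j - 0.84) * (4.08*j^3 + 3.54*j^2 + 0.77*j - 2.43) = -11.22*j^5 - 7.4502*j^4 - 3.5623*j^3 + 4.1401*j^2 - 2.0076*j + 2.0412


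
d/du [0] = 0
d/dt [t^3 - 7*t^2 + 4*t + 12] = 3*t^2 - 14*t + 4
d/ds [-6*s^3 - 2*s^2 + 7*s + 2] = -18*s^2 - 4*s + 7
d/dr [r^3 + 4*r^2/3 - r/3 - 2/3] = 3*r^2 + 8*r/3 - 1/3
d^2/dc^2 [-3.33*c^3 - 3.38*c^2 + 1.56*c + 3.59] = -19.98*c - 6.76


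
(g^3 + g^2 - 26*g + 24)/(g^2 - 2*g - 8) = (g^2 + 5*g - 6)/(g + 2)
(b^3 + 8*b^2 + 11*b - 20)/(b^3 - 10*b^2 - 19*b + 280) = (b^2 + 3*b - 4)/(b^2 - 15*b + 56)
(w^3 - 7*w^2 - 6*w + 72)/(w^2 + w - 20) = (w^2 - 3*w - 18)/(w + 5)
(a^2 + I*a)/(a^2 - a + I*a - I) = a/(a - 1)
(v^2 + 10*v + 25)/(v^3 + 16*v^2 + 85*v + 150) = 1/(v + 6)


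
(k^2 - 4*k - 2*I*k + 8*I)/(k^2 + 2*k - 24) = (k - 2*I)/(k + 6)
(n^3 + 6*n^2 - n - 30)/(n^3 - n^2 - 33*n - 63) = (n^2 + 3*n - 10)/(n^2 - 4*n - 21)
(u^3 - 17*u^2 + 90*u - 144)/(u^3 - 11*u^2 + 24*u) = (u - 6)/u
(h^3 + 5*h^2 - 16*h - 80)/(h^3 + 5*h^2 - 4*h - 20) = (h^2 - 16)/(h^2 - 4)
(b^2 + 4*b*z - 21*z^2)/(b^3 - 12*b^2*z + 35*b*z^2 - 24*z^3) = (b + 7*z)/(b^2 - 9*b*z + 8*z^2)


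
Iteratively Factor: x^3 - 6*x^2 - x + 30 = (x - 3)*(x^2 - 3*x - 10) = (x - 3)*(x + 2)*(x - 5)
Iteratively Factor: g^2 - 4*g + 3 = (g - 3)*(g - 1)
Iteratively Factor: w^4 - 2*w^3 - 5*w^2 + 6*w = (w - 3)*(w^3 + w^2 - 2*w) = (w - 3)*(w - 1)*(w^2 + 2*w) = w*(w - 3)*(w - 1)*(w + 2)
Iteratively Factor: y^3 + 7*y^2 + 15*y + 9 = (y + 3)*(y^2 + 4*y + 3) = (y + 3)^2*(y + 1)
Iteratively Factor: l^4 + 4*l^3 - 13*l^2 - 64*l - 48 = (l + 1)*(l^3 + 3*l^2 - 16*l - 48) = (l - 4)*(l + 1)*(l^2 + 7*l + 12) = (l - 4)*(l + 1)*(l + 4)*(l + 3)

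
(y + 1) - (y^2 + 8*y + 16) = -y^2 - 7*y - 15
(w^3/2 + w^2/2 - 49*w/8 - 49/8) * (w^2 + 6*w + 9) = w^5/2 + 7*w^4/2 + 11*w^3/8 - 307*w^2/8 - 735*w/8 - 441/8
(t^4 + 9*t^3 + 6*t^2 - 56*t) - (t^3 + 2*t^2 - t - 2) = t^4 + 8*t^3 + 4*t^2 - 55*t + 2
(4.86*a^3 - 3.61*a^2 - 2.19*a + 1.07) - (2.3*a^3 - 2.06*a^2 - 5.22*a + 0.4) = 2.56*a^3 - 1.55*a^2 + 3.03*a + 0.67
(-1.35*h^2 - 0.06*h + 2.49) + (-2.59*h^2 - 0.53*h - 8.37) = -3.94*h^2 - 0.59*h - 5.88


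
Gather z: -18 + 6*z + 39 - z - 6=5*z + 15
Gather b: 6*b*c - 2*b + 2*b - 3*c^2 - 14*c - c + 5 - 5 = 6*b*c - 3*c^2 - 15*c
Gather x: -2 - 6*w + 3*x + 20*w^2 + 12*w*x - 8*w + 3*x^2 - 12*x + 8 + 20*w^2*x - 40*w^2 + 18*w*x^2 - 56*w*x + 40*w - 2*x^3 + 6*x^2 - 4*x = -20*w^2 + 26*w - 2*x^3 + x^2*(18*w + 9) + x*(20*w^2 - 44*w - 13) + 6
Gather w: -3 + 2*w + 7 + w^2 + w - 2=w^2 + 3*w + 2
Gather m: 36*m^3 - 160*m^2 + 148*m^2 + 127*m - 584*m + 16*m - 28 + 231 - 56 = 36*m^3 - 12*m^2 - 441*m + 147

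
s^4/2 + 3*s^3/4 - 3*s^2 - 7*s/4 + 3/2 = (s/2 + 1/2)*(s - 2)*(s - 1/2)*(s + 3)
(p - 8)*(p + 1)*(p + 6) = p^3 - p^2 - 50*p - 48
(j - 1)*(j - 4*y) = j^2 - 4*j*y - j + 4*y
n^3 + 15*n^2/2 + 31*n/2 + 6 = (n + 1/2)*(n + 3)*(n + 4)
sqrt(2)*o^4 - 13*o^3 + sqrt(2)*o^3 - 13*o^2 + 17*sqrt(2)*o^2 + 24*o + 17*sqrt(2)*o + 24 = (o + 1)*(o - 4*sqrt(2))*(o - 3*sqrt(2))*(sqrt(2)*o + 1)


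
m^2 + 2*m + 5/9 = (m + 1/3)*(m + 5/3)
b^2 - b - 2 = (b - 2)*(b + 1)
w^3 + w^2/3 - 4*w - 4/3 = (w - 2)*(w + 1/3)*(w + 2)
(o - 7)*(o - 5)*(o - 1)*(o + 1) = o^4 - 12*o^3 + 34*o^2 + 12*o - 35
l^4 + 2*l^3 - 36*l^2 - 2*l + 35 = (l - 5)*(l - 1)*(l + 1)*(l + 7)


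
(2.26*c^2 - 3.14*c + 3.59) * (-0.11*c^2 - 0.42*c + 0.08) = -0.2486*c^4 - 0.6038*c^3 + 1.1047*c^2 - 1.759*c + 0.2872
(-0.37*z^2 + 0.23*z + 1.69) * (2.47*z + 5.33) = -0.9139*z^3 - 1.404*z^2 + 5.4002*z + 9.0077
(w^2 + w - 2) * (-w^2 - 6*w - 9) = -w^4 - 7*w^3 - 13*w^2 + 3*w + 18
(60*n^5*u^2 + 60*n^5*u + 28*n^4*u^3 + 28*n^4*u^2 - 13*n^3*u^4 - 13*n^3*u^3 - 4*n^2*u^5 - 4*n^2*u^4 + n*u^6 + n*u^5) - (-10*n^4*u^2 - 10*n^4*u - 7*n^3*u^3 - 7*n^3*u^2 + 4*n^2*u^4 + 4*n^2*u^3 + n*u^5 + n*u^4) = 60*n^5*u^2 + 60*n^5*u + 28*n^4*u^3 + 38*n^4*u^2 + 10*n^4*u - 13*n^3*u^4 - 6*n^3*u^3 + 7*n^3*u^2 - 4*n^2*u^5 - 8*n^2*u^4 - 4*n^2*u^3 + n*u^6 - n*u^4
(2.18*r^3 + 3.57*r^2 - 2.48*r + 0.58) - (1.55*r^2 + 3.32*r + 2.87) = 2.18*r^3 + 2.02*r^2 - 5.8*r - 2.29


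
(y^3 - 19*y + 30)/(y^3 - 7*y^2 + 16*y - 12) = (y + 5)/(y - 2)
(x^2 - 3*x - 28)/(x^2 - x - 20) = (x - 7)/(x - 5)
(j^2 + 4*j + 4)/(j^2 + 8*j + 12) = (j + 2)/(j + 6)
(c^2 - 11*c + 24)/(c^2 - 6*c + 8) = (c^2 - 11*c + 24)/(c^2 - 6*c + 8)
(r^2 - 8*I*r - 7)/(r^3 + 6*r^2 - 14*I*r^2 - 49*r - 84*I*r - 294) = (r - I)/(r^2 + r*(6 - 7*I) - 42*I)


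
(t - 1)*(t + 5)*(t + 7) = t^3 + 11*t^2 + 23*t - 35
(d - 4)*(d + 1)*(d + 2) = d^3 - d^2 - 10*d - 8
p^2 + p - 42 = (p - 6)*(p + 7)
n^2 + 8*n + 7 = (n + 1)*(n + 7)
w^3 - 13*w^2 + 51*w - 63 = (w - 7)*(w - 3)^2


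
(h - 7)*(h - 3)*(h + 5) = h^3 - 5*h^2 - 29*h + 105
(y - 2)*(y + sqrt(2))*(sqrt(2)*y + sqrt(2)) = sqrt(2)*y^3 - sqrt(2)*y^2 + 2*y^2 - 2*sqrt(2)*y - 2*y - 4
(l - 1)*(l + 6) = l^2 + 5*l - 6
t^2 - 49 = (t - 7)*(t + 7)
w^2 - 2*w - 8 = (w - 4)*(w + 2)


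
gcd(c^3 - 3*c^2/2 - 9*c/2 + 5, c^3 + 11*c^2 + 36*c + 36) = c + 2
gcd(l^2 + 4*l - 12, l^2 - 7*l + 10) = l - 2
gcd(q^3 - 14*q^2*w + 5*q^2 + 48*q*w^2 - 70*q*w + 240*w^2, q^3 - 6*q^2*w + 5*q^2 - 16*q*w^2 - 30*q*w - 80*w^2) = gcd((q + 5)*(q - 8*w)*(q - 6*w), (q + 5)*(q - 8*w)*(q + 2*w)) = q^2 - 8*q*w + 5*q - 40*w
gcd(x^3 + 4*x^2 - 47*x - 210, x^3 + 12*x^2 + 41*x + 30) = x^2 + 11*x + 30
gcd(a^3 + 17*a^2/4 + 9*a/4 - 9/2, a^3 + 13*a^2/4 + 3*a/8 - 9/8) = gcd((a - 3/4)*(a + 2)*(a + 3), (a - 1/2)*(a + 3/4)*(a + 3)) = a + 3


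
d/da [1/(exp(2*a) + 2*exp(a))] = -(2*exp(a) + 2)*exp(-a)/(exp(a) + 2)^2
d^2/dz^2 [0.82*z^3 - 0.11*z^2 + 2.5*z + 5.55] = 4.92*z - 0.22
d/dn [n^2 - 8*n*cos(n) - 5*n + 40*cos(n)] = 8*n*sin(n) + 2*n - 40*sin(n) - 8*cos(n) - 5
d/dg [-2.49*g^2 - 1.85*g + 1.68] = -4.98*g - 1.85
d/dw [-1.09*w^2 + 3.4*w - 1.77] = 3.4 - 2.18*w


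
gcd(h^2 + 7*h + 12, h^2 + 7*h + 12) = h^2 + 7*h + 12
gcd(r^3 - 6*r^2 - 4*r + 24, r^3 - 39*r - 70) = r + 2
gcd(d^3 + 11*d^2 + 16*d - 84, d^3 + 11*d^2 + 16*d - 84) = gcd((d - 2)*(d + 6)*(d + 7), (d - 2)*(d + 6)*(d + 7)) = d^3 + 11*d^2 + 16*d - 84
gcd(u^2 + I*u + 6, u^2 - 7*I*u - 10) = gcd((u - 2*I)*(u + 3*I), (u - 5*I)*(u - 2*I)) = u - 2*I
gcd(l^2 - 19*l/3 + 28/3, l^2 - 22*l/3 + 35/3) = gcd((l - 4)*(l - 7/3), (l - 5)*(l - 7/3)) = l - 7/3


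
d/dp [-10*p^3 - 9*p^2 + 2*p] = -30*p^2 - 18*p + 2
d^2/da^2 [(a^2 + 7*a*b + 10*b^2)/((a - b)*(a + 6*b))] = 4*b*(a^3 + 24*a^2*b + 138*a*b^2 + 278*b^3)/(a^6 + 15*a^5*b + 57*a^4*b^2 - 55*a^3*b^3 - 342*a^2*b^4 + 540*a*b^5 - 216*b^6)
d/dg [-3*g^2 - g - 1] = -6*g - 1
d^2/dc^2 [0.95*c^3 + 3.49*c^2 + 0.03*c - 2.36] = 5.7*c + 6.98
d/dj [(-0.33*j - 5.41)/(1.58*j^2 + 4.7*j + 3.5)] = (0.5214*j^2 + 17.0956*j + 24.272)/(2.4964*j^4 + 14.852*j^3 + 33.15*j^2 + 32.9*j + 12.25)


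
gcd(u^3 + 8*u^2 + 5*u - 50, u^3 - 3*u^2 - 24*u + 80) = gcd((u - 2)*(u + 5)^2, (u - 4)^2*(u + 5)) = u + 5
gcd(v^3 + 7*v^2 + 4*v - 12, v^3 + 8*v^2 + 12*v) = v^2 + 8*v + 12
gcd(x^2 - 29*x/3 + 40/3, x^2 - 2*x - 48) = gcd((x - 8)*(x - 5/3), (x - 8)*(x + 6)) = x - 8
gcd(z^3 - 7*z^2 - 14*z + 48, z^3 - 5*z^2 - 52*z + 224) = z - 8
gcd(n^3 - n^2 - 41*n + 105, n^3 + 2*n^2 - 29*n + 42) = n^2 + 4*n - 21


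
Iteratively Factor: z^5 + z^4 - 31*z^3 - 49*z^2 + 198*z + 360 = (z - 5)*(z^4 + 6*z^3 - z^2 - 54*z - 72) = (z - 5)*(z + 3)*(z^3 + 3*z^2 - 10*z - 24) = (z - 5)*(z + 3)*(z + 4)*(z^2 - z - 6) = (z - 5)*(z - 3)*(z + 3)*(z + 4)*(z + 2)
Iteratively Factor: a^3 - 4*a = (a - 2)*(a^2 + 2*a) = (a - 2)*(a + 2)*(a)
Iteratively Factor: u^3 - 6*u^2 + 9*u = (u - 3)*(u^2 - 3*u) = (u - 3)^2*(u)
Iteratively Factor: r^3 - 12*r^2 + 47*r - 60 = (r - 5)*(r^2 - 7*r + 12) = (r - 5)*(r - 4)*(r - 3)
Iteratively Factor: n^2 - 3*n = (n)*(n - 3)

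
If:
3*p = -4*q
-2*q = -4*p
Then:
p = 0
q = 0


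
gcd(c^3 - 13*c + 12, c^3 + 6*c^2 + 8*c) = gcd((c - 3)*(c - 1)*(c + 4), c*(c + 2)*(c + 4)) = c + 4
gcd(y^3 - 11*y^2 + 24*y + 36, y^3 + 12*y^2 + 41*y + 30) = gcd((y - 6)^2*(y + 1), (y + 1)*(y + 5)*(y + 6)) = y + 1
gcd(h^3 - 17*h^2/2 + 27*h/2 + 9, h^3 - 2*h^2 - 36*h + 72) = h - 6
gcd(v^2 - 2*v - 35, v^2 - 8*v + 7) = v - 7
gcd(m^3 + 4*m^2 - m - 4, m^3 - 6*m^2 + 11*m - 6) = m - 1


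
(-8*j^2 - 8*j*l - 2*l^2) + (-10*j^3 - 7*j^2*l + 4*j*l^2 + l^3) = -10*j^3 - 7*j^2*l - 8*j^2 + 4*j*l^2 - 8*j*l + l^3 - 2*l^2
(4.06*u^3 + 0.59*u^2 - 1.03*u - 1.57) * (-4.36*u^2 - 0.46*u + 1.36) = -17.7016*u^5 - 4.44*u^4 + 9.741*u^3 + 8.1214*u^2 - 0.6786*u - 2.1352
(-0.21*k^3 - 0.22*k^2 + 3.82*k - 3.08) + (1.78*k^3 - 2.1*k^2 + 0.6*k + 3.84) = 1.57*k^3 - 2.32*k^2 + 4.42*k + 0.76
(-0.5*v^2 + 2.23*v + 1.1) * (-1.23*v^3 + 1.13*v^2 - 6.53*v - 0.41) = 0.615*v^5 - 3.3079*v^4 + 4.4319*v^3 - 13.1139*v^2 - 8.0973*v - 0.451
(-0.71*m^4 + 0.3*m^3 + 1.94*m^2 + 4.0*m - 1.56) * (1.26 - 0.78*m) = 0.5538*m^5 - 1.1286*m^4 - 1.1352*m^3 - 0.6756*m^2 + 6.2568*m - 1.9656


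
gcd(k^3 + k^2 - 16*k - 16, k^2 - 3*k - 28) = k + 4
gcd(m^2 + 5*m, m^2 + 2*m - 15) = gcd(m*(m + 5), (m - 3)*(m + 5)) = m + 5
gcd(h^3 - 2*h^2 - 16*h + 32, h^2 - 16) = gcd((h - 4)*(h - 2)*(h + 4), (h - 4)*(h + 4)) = h^2 - 16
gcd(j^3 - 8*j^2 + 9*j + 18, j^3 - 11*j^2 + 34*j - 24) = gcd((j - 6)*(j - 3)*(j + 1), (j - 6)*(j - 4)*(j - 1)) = j - 6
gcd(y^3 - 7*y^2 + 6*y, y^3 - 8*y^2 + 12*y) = y^2 - 6*y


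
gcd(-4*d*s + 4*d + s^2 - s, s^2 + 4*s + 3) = 1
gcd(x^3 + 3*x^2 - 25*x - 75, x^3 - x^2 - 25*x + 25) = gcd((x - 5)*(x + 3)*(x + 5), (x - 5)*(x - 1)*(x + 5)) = x^2 - 25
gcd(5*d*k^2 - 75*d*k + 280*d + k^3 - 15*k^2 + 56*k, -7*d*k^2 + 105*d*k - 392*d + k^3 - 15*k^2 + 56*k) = k^2 - 15*k + 56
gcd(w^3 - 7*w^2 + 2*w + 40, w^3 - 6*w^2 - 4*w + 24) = w + 2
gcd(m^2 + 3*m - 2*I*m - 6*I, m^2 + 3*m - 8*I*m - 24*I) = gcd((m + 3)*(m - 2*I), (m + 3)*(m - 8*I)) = m + 3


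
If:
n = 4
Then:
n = 4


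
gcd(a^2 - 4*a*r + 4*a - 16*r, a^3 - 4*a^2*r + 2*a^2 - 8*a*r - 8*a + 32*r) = -a^2 + 4*a*r - 4*a + 16*r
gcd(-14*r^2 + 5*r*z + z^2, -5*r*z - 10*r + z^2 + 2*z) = 1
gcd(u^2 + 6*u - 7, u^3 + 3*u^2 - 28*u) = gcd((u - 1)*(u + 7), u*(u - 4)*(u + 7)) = u + 7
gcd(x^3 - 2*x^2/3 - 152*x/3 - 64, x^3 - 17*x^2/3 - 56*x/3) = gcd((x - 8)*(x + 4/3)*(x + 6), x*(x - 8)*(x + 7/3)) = x - 8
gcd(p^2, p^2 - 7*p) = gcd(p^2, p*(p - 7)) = p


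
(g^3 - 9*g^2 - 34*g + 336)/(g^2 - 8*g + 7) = (g^2 - 2*g - 48)/(g - 1)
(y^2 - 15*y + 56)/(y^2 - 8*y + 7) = (y - 8)/(y - 1)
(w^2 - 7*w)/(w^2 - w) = (w - 7)/(w - 1)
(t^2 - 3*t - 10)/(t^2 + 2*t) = (t - 5)/t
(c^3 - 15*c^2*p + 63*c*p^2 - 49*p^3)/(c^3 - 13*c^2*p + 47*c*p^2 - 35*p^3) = (-c + 7*p)/(-c + 5*p)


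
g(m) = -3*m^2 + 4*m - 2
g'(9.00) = -50.00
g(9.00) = -209.00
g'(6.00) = -32.00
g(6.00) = -86.00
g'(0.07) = 3.58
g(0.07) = -1.73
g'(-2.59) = 19.54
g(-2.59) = -32.48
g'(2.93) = -13.58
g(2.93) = -16.03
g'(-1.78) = 14.68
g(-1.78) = -18.63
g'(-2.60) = 19.60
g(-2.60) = -32.68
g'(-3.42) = 24.52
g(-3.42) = -50.77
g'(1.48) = -4.88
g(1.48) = -2.65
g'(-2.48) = 18.88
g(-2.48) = -30.37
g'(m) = 4 - 6*m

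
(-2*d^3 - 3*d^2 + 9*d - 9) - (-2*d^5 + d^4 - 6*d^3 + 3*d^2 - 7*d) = 2*d^5 - d^4 + 4*d^3 - 6*d^2 + 16*d - 9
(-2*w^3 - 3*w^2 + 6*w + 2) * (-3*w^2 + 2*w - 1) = 6*w^5 + 5*w^4 - 22*w^3 + 9*w^2 - 2*w - 2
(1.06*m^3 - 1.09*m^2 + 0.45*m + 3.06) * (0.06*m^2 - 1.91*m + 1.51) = 0.0636*m^5 - 2.09*m^4 + 3.7095*m^3 - 2.3218*m^2 - 5.1651*m + 4.6206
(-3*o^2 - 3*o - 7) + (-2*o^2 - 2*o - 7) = -5*o^2 - 5*o - 14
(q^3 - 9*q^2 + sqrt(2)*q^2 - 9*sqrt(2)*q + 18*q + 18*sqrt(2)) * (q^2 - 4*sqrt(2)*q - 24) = q^5 - 9*q^4 - 3*sqrt(2)*q^4 - 14*q^3 + 27*sqrt(2)*q^3 - 78*sqrt(2)*q^2 + 288*q^2 - 576*q + 216*sqrt(2)*q - 432*sqrt(2)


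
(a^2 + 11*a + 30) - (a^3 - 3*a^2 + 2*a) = -a^3 + 4*a^2 + 9*a + 30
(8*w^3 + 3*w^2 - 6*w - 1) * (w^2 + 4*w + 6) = 8*w^5 + 35*w^4 + 54*w^3 - 7*w^2 - 40*w - 6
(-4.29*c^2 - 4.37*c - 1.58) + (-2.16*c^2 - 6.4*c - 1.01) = -6.45*c^2 - 10.77*c - 2.59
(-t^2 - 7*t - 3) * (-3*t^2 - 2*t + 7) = 3*t^4 + 23*t^3 + 16*t^2 - 43*t - 21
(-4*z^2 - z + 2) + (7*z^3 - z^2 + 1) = 7*z^3 - 5*z^2 - z + 3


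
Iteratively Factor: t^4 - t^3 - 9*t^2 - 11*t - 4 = (t + 1)*(t^3 - 2*t^2 - 7*t - 4) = (t + 1)^2*(t^2 - 3*t - 4) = (t - 4)*(t + 1)^2*(t + 1)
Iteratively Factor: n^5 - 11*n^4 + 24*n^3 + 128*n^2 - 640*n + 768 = (n - 4)*(n^4 - 7*n^3 - 4*n^2 + 112*n - 192) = (n - 4)*(n + 4)*(n^3 - 11*n^2 + 40*n - 48) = (n - 4)^2*(n + 4)*(n^2 - 7*n + 12) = (n - 4)^2*(n - 3)*(n + 4)*(n - 4)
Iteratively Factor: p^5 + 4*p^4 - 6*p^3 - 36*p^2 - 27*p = (p + 1)*(p^4 + 3*p^3 - 9*p^2 - 27*p) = (p + 1)*(p + 3)*(p^3 - 9*p) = (p + 1)*(p + 3)^2*(p^2 - 3*p) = (p - 3)*(p + 1)*(p + 3)^2*(p)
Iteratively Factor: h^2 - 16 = (h - 4)*(h + 4)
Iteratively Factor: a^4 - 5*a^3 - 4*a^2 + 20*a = (a + 2)*(a^3 - 7*a^2 + 10*a) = (a - 5)*(a + 2)*(a^2 - 2*a) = a*(a - 5)*(a + 2)*(a - 2)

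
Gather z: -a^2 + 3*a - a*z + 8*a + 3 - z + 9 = -a^2 + 11*a + z*(-a - 1) + 12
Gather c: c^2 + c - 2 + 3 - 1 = c^2 + c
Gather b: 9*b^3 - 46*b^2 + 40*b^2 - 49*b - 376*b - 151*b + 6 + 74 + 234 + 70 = 9*b^3 - 6*b^2 - 576*b + 384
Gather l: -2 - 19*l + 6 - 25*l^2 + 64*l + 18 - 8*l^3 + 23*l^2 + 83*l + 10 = -8*l^3 - 2*l^2 + 128*l + 32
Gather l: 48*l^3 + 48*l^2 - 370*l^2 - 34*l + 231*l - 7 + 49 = 48*l^3 - 322*l^2 + 197*l + 42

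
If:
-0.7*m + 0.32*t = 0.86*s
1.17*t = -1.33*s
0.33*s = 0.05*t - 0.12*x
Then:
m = 0.542314247837889*x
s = -0.310207688908529*x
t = 0.352629253203712*x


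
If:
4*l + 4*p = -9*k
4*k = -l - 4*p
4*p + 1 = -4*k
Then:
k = -3/5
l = 1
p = 7/20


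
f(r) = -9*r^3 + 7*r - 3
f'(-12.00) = -3881.00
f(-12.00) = 15465.00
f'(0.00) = 7.00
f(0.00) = -3.00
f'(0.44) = 1.77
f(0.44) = -0.69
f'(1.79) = -79.51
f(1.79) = -42.09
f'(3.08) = -249.13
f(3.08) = -244.40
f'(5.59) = -836.70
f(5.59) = -1535.96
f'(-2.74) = -195.71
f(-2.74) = 162.96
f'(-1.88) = -88.43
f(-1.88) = 43.64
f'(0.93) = -16.35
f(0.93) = -3.73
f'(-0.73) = -7.39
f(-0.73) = -4.61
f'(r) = 7 - 27*r^2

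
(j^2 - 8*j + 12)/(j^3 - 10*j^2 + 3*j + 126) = (j - 2)/(j^2 - 4*j - 21)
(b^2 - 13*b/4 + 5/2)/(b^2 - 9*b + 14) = (b - 5/4)/(b - 7)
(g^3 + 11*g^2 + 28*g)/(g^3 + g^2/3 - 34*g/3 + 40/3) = 3*g*(g + 7)/(3*g^2 - 11*g + 10)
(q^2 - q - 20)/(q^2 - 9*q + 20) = (q + 4)/(q - 4)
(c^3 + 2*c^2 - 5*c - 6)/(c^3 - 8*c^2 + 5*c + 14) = (c + 3)/(c - 7)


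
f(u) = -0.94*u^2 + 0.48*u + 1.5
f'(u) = 0.48 - 1.88*u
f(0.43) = 1.53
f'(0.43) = -0.33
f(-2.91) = -7.86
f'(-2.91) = 5.95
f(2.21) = -2.03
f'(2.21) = -3.67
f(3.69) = -9.53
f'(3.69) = -6.46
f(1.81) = -0.71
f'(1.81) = -2.92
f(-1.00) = 0.08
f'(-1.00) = 2.36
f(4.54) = -15.70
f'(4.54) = -8.06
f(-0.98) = 0.13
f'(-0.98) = 2.32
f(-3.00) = -8.40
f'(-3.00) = 6.12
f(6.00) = -29.46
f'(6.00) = -10.80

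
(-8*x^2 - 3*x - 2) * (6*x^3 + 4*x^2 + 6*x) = -48*x^5 - 50*x^4 - 72*x^3 - 26*x^2 - 12*x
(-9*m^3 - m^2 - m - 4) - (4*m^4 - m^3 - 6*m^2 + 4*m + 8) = -4*m^4 - 8*m^3 + 5*m^2 - 5*m - 12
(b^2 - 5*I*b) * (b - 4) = b^3 - 4*b^2 - 5*I*b^2 + 20*I*b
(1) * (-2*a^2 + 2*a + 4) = -2*a^2 + 2*a + 4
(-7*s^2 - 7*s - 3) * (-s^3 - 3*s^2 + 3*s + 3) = 7*s^5 + 28*s^4 + 3*s^3 - 33*s^2 - 30*s - 9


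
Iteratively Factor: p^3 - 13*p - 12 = (p + 3)*(p^2 - 3*p - 4) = (p + 1)*(p + 3)*(p - 4)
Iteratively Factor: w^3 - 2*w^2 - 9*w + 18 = (w + 3)*(w^2 - 5*w + 6) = (w - 2)*(w + 3)*(w - 3)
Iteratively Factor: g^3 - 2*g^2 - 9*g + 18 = (g - 2)*(g^2 - 9) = (g - 2)*(g + 3)*(g - 3)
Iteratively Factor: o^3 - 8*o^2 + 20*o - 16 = (o - 2)*(o^2 - 6*o + 8) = (o - 4)*(o - 2)*(o - 2)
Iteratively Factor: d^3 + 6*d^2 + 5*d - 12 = (d + 4)*(d^2 + 2*d - 3) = (d - 1)*(d + 4)*(d + 3)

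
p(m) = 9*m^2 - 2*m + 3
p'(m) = 18*m - 2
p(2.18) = 41.41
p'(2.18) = 37.24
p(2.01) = 35.34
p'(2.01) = 34.18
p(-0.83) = 10.86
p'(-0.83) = -16.94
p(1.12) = 12.05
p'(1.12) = 18.16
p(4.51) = 177.04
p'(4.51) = 79.18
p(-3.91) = 148.41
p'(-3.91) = -72.38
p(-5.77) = 314.18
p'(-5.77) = -105.86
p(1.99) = 34.66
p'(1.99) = 33.82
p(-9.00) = 750.00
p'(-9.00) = -164.00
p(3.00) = 78.00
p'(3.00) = 52.00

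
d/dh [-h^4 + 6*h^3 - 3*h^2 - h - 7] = -4*h^3 + 18*h^2 - 6*h - 1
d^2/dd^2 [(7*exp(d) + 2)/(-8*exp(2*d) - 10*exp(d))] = (-56*exp(3*d) + 6*exp(2*d) - 60*exp(d) - 25)*exp(-d)/(64*exp(3*d) + 240*exp(2*d) + 300*exp(d) + 125)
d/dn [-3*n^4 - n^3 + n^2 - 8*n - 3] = -12*n^3 - 3*n^2 + 2*n - 8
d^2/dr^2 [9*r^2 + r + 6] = 18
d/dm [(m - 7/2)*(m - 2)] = 2*m - 11/2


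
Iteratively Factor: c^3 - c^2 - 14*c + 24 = (c + 4)*(c^2 - 5*c + 6) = (c - 2)*(c + 4)*(c - 3)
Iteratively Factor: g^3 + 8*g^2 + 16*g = (g + 4)*(g^2 + 4*g) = g*(g + 4)*(g + 4)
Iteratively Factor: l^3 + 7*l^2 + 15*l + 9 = (l + 3)*(l^2 + 4*l + 3) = (l + 3)^2*(l + 1)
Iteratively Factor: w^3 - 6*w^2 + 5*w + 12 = (w - 4)*(w^2 - 2*w - 3) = (w - 4)*(w - 3)*(w + 1)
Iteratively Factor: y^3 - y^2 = (y)*(y^2 - y) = y^2*(y - 1)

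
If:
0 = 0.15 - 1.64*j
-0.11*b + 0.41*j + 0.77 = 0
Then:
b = 7.34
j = 0.09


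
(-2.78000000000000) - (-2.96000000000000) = 0.180000000000000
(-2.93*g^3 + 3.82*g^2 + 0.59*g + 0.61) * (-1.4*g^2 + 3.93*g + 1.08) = 4.102*g^5 - 16.8629*g^4 + 11.0222*g^3 + 5.5903*g^2 + 3.0345*g + 0.6588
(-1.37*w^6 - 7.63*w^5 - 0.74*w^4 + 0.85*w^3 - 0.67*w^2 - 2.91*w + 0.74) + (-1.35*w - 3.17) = -1.37*w^6 - 7.63*w^5 - 0.74*w^4 + 0.85*w^3 - 0.67*w^2 - 4.26*w - 2.43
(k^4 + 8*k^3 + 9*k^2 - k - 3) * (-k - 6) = -k^5 - 14*k^4 - 57*k^3 - 53*k^2 + 9*k + 18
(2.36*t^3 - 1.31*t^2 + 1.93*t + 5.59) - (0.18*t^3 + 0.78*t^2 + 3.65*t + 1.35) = 2.18*t^3 - 2.09*t^2 - 1.72*t + 4.24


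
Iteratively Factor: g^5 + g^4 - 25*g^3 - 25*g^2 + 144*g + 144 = (g - 3)*(g^4 + 4*g^3 - 13*g^2 - 64*g - 48) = (g - 3)*(g + 4)*(g^3 - 13*g - 12) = (g - 4)*(g - 3)*(g + 4)*(g^2 + 4*g + 3) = (g - 4)*(g - 3)*(g + 3)*(g + 4)*(g + 1)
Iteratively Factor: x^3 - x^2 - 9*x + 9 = (x + 3)*(x^2 - 4*x + 3) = (x - 3)*(x + 3)*(x - 1)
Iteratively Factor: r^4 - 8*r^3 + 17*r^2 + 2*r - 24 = (r - 4)*(r^3 - 4*r^2 + r + 6) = (r - 4)*(r + 1)*(r^2 - 5*r + 6) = (r - 4)*(r - 2)*(r + 1)*(r - 3)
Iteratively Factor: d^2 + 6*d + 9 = (d + 3)*(d + 3)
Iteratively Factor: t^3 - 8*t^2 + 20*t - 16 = (t - 4)*(t^2 - 4*t + 4) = (t - 4)*(t - 2)*(t - 2)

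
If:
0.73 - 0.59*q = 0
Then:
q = 1.24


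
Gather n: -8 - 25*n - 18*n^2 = -18*n^2 - 25*n - 8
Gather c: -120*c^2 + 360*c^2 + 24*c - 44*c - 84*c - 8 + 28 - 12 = 240*c^2 - 104*c + 8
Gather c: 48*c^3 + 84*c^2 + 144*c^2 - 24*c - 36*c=48*c^3 + 228*c^2 - 60*c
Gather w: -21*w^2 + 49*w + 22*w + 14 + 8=-21*w^2 + 71*w + 22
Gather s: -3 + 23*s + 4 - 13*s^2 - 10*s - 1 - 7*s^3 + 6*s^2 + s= -7*s^3 - 7*s^2 + 14*s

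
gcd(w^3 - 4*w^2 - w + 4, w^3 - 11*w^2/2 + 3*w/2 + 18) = w - 4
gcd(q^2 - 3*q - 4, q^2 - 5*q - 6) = q + 1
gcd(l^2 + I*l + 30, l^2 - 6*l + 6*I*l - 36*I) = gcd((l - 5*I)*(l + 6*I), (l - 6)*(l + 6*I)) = l + 6*I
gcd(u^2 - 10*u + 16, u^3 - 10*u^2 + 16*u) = u^2 - 10*u + 16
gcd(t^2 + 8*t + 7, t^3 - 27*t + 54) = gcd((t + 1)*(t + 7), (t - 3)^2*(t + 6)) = 1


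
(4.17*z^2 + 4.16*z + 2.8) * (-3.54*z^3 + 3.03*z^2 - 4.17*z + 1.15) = -14.7618*z^5 - 2.0913*z^4 - 14.6961*z^3 - 4.0677*z^2 - 6.892*z + 3.22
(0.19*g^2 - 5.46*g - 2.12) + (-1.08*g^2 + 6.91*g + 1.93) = -0.89*g^2 + 1.45*g - 0.19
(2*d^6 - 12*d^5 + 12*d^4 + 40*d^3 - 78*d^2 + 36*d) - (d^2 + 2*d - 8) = 2*d^6 - 12*d^5 + 12*d^4 + 40*d^3 - 79*d^2 + 34*d + 8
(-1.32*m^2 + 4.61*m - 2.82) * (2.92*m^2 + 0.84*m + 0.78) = -3.8544*m^4 + 12.3524*m^3 - 5.3916*m^2 + 1.227*m - 2.1996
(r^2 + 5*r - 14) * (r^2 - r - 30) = r^4 + 4*r^3 - 49*r^2 - 136*r + 420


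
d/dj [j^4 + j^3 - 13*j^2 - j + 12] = 4*j^3 + 3*j^2 - 26*j - 1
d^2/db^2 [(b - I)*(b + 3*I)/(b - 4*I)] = -42/(b^3 - 12*I*b^2 - 48*b + 64*I)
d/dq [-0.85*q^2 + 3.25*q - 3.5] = 3.25 - 1.7*q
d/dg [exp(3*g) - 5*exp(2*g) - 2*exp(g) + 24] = (3*exp(2*g) - 10*exp(g) - 2)*exp(g)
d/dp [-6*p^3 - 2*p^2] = 2*p*(-9*p - 2)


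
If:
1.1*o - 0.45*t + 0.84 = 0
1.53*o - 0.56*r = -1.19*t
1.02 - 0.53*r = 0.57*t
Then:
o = -0.38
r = 0.93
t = 0.93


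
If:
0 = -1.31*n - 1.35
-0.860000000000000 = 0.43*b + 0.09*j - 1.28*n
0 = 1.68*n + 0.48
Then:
No Solution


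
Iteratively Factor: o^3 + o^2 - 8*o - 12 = (o - 3)*(o^2 + 4*o + 4) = (o - 3)*(o + 2)*(o + 2)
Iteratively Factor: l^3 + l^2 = (l)*(l^2 + l) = l^2*(l + 1)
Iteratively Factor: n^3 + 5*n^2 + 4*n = (n + 4)*(n^2 + n) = n*(n + 4)*(n + 1)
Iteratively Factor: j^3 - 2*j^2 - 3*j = (j - 3)*(j^2 + j) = j*(j - 3)*(j + 1)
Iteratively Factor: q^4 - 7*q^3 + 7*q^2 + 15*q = (q - 5)*(q^3 - 2*q^2 - 3*q) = (q - 5)*(q + 1)*(q^2 - 3*q) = (q - 5)*(q - 3)*(q + 1)*(q)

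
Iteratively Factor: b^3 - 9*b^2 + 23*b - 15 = (b - 1)*(b^2 - 8*b + 15) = (b - 5)*(b - 1)*(b - 3)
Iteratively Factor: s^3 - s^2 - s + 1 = (s + 1)*(s^2 - 2*s + 1) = (s - 1)*(s + 1)*(s - 1)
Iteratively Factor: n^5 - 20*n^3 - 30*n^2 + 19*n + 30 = (n + 3)*(n^4 - 3*n^3 - 11*n^2 + 3*n + 10) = (n + 1)*(n + 3)*(n^3 - 4*n^2 - 7*n + 10) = (n + 1)*(n + 2)*(n + 3)*(n^2 - 6*n + 5) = (n - 5)*(n + 1)*(n + 2)*(n + 3)*(n - 1)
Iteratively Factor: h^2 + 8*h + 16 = (h + 4)*(h + 4)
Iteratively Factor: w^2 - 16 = (w - 4)*(w + 4)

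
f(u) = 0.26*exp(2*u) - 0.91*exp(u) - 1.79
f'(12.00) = 13774195400.66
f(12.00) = 6887023645.11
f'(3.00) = 191.51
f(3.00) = 84.82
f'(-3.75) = -0.02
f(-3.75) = -1.81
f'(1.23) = 2.97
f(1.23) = -1.86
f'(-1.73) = -0.14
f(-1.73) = -1.94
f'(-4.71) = -0.01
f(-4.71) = -1.80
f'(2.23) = 36.51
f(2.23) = 12.23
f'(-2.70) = -0.06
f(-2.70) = -1.85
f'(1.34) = 4.11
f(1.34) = -1.47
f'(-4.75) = -0.01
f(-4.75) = -1.80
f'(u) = 0.52*exp(2*u) - 0.91*exp(u)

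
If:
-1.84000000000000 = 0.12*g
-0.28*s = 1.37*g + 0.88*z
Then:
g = -15.33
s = 75.0238095238095 - 3.14285714285714*z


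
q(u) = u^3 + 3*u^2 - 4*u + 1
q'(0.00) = -4.00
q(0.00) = 1.00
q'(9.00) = 293.00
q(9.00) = 937.00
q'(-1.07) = -6.99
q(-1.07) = 7.49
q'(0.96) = 4.52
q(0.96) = 0.81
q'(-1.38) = -6.57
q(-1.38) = 9.61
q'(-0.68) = -6.69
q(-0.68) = 4.79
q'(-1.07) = -6.99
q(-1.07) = 7.49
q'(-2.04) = -3.76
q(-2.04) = 13.16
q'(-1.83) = -4.93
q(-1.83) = 12.24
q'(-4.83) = 37.01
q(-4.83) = -22.37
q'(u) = 3*u^2 + 6*u - 4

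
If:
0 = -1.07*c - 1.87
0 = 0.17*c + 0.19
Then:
No Solution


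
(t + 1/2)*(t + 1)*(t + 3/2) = t^3 + 3*t^2 + 11*t/4 + 3/4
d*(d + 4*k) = d^2 + 4*d*k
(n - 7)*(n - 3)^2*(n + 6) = n^4 - 7*n^3 - 27*n^2 + 243*n - 378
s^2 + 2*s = s*(s + 2)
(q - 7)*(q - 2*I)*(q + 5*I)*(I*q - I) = I*q^4 - 3*q^3 - 8*I*q^3 + 24*q^2 + 17*I*q^2 - 21*q - 80*I*q + 70*I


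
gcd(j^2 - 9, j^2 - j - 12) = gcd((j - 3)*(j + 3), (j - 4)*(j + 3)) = j + 3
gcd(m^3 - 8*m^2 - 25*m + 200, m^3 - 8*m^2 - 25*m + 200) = m^3 - 8*m^2 - 25*m + 200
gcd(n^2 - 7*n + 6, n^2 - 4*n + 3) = n - 1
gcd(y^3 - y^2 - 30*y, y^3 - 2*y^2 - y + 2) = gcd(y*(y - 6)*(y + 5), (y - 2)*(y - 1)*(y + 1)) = 1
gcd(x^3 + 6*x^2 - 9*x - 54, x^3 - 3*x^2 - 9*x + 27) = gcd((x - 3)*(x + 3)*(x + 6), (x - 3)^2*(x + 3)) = x^2 - 9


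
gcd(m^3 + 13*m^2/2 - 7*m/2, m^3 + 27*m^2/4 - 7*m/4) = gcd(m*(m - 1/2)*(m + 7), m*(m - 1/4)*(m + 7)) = m^2 + 7*m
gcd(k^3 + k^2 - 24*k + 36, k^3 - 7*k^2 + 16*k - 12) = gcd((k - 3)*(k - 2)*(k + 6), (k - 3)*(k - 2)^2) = k^2 - 5*k + 6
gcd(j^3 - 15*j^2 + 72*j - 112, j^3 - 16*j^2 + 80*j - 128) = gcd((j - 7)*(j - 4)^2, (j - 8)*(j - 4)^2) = j^2 - 8*j + 16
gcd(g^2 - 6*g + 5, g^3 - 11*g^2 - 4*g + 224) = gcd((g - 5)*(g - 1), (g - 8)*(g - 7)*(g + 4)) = 1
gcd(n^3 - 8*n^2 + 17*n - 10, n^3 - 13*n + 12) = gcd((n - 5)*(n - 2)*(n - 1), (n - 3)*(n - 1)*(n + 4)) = n - 1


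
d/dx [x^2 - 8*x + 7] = 2*x - 8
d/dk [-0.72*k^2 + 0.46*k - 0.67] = 0.46 - 1.44*k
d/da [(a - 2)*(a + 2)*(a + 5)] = 3*a^2 + 10*a - 4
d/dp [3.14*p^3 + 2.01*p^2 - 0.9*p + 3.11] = 9.42*p^2 + 4.02*p - 0.9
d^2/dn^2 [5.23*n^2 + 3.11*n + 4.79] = 10.4600000000000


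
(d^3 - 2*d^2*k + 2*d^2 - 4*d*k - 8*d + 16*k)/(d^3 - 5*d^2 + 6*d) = (d^2 - 2*d*k + 4*d - 8*k)/(d*(d - 3))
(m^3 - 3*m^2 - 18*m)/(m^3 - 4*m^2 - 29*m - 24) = m*(m - 6)/(m^2 - 7*m - 8)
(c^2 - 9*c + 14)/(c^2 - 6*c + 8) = (c - 7)/(c - 4)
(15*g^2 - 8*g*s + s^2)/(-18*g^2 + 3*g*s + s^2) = (-5*g + s)/(6*g + s)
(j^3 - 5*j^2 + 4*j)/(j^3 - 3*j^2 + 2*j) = (j - 4)/(j - 2)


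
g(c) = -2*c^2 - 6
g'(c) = -4*c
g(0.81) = -7.31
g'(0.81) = -3.24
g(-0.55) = -6.60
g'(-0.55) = 2.20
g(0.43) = -6.37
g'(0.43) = -1.72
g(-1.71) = -11.85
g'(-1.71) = 6.84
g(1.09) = -8.38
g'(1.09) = -4.36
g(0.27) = -6.15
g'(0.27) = -1.08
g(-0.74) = -7.10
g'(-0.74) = 2.96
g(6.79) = -98.21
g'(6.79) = -27.16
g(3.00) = -24.00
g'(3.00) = -12.00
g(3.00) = -24.00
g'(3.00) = -12.00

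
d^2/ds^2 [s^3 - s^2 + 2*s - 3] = 6*s - 2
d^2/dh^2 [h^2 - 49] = 2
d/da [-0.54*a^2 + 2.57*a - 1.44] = 2.57 - 1.08*a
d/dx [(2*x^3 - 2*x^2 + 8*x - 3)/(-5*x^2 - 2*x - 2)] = 2*(-5*x^4 - 4*x^3 + 16*x^2 - 11*x - 11)/(25*x^4 + 20*x^3 + 24*x^2 + 8*x + 4)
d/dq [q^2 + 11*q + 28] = 2*q + 11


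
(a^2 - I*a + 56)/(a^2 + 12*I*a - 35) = (a - 8*I)/(a + 5*I)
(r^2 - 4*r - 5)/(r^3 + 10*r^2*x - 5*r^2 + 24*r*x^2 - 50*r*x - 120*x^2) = (r + 1)/(r^2 + 10*r*x + 24*x^2)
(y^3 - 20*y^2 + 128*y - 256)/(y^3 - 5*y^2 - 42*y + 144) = (y^2 - 12*y + 32)/(y^2 + 3*y - 18)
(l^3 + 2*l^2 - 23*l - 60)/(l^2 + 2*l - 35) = (l^2 + 7*l + 12)/(l + 7)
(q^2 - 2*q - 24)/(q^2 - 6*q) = (q + 4)/q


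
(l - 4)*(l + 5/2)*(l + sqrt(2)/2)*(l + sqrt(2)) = l^4 - 3*l^3/2 + 3*sqrt(2)*l^3/2 - 9*l^2 - 9*sqrt(2)*l^2/4 - 15*sqrt(2)*l - 3*l/2 - 10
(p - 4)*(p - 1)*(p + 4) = p^3 - p^2 - 16*p + 16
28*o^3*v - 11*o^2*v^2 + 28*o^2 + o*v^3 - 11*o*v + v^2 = (-7*o + v)*(-4*o + v)*(o*v + 1)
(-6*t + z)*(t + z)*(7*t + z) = -42*t^3 - 41*t^2*z + 2*t*z^2 + z^3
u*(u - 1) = u^2 - u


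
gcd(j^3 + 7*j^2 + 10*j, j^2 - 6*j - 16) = j + 2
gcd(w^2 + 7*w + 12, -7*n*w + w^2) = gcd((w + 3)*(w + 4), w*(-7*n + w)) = 1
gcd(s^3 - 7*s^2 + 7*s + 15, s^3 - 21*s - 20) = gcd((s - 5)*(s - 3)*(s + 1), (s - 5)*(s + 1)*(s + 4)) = s^2 - 4*s - 5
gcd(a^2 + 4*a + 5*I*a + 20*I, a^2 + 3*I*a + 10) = a + 5*I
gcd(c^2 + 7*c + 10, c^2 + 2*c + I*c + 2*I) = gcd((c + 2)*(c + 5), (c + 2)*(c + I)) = c + 2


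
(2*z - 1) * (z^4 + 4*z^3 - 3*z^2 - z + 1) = 2*z^5 + 7*z^4 - 10*z^3 + z^2 + 3*z - 1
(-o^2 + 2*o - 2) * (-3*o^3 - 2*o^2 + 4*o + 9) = 3*o^5 - 4*o^4 - 2*o^3 + 3*o^2 + 10*o - 18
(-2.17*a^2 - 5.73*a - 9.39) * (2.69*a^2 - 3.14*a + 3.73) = -5.8373*a^4 - 8.5999*a^3 - 15.361*a^2 + 8.1117*a - 35.0247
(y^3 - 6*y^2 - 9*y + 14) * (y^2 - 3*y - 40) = y^5 - 9*y^4 - 31*y^3 + 281*y^2 + 318*y - 560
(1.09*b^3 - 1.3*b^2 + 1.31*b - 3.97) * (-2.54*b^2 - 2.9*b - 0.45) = -2.7686*b^5 + 0.141*b^4 - 0.0479000000000003*b^3 + 6.8698*b^2 + 10.9235*b + 1.7865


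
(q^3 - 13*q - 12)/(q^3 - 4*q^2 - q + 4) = (q + 3)/(q - 1)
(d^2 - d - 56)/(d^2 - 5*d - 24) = (d + 7)/(d + 3)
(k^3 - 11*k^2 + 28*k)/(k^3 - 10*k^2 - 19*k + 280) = k*(k - 4)/(k^2 - 3*k - 40)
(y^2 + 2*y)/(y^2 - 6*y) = (y + 2)/(y - 6)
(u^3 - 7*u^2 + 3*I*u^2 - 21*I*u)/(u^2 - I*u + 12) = u*(u - 7)/(u - 4*I)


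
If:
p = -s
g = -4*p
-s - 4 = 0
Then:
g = -16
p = 4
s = -4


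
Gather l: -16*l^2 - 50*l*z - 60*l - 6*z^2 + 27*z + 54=-16*l^2 + l*(-50*z - 60) - 6*z^2 + 27*z + 54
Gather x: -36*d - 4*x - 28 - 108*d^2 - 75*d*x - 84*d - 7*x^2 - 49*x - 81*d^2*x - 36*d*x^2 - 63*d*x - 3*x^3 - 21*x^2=-108*d^2 - 120*d - 3*x^3 + x^2*(-36*d - 28) + x*(-81*d^2 - 138*d - 53) - 28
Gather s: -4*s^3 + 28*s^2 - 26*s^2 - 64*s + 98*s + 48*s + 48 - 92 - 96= -4*s^3 + 2*s^2 + 82*s - 140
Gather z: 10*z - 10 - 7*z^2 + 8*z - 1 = -7*z^2 + 18*z - 11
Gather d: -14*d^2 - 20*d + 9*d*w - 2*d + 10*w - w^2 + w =-14*d^2 + d*(9*w - 22) - w^2 + 11*w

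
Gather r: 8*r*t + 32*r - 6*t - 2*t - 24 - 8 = r*(8*t + 32) - 8*t - 32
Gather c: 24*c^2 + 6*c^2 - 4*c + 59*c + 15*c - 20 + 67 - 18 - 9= 30*c^2 + 70*c + 20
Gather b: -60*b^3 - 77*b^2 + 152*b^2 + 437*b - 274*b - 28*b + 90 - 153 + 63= -60*b^3 + 75*b^2 + 135*b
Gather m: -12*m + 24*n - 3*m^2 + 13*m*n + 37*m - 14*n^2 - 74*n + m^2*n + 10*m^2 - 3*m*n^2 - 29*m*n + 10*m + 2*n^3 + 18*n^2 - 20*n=m^2*(n + 7) + m*(-3*n^2 - 16*n + 35) + 2*n^3 + 4*n^2 - 70*n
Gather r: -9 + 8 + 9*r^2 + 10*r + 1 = 9*r^2 + 10*r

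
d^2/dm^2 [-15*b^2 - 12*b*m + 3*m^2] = 6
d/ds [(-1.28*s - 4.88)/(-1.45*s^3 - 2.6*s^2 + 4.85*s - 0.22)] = (-3.712*s^3 - 24.556*s^2 - 25.376*s + 23.9496)/(2.1025*s^6 + 7.54*s^5 - 7.305*s^4 - 24.582*s^3 + 24.6665*s^2 - 2.134*s + 0.0484)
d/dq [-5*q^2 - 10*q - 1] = -10*q - 10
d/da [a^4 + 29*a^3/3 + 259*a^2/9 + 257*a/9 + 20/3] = 4*a^3 + 29*a^2 + 518*a/9 + 257/9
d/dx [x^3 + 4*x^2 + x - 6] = 3*x^2 + 8*x + 1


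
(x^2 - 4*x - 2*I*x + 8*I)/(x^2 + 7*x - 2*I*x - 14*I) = (x - 4)/(x + 7)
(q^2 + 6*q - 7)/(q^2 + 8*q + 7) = (q - 1)/(q + 1)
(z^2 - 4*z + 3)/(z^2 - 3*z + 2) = (z - 3)/(z - 2)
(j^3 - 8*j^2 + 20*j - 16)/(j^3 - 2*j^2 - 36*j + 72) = (j^2 - 6*j + 8)/(j^2 - 36)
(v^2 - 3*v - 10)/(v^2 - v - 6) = (v - 5)/(v - 3)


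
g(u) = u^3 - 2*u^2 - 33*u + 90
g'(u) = 3*u^2 - 4*u - 33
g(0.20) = 83.33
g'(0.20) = -33.68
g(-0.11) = 93.60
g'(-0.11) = -32.52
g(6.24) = 49.18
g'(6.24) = 58.85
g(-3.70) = 134.07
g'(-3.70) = 22.87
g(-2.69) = 144.83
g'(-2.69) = -0.53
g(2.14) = 20.02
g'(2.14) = -27.82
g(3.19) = -3.16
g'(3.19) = -15.23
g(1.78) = 30.56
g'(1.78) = -30.61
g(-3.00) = 144.00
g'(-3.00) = 6.00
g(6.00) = 36.00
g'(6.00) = 51.00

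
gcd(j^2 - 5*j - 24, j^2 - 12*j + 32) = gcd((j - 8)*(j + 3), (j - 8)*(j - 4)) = j - 8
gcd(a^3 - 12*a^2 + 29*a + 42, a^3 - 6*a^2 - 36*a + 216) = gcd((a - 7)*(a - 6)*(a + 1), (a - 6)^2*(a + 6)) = a - 6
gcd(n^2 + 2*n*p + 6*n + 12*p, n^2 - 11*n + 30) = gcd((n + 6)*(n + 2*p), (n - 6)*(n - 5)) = 1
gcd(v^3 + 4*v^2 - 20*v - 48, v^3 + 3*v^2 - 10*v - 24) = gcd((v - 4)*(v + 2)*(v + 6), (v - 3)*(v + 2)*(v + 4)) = v + 2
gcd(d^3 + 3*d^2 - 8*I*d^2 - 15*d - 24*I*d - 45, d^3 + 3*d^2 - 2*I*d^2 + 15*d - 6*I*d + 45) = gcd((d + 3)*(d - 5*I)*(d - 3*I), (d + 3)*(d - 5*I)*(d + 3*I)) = d^2 + d*(3 - 5*I) - 15*I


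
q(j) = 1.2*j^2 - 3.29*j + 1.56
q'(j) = 2.4*j - 3.29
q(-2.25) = 15.04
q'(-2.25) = -8.69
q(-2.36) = 16.01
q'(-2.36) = -8.95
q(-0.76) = 4.75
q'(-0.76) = -5.11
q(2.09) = -0.07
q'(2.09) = 1.73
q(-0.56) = 3.78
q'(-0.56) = -4.63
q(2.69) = 1.39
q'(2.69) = 3.17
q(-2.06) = 13.43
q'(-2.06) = -8.23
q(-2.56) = 17.85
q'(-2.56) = -9.43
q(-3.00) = 22.23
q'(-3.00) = -10.49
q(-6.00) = 64.50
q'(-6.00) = -17.69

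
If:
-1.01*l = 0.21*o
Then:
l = -0.207920792079208*o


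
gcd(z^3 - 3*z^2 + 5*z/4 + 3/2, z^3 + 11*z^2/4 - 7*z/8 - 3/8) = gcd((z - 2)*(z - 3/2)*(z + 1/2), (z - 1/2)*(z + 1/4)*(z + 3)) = 1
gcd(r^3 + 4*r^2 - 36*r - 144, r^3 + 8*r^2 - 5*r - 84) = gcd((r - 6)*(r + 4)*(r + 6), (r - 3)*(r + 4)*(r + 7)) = r + 4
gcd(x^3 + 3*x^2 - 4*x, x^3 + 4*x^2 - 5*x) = x^2 - x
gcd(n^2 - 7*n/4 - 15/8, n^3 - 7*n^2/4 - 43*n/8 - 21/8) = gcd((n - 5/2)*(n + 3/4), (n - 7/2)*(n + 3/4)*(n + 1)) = n + 3/4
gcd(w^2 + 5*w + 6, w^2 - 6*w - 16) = w + 2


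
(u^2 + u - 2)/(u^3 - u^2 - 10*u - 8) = (u - 1)/(u^2 - 3*u - 4)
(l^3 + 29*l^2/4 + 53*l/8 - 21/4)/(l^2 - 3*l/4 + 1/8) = (4*l^2 + 31*l + 42)/(4*l - 1)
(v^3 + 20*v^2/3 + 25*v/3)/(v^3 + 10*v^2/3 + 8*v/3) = (3*v^2 + 20*v + 25)/(3*v^2 + 10*v + 8)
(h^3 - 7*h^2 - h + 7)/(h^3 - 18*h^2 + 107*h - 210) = (h^2 - 1)/(h^2 - 11*h + 30)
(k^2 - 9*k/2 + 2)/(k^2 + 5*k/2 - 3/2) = (k - 4)/(k + 3)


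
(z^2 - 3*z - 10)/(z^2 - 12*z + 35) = (z + 2)/(z - 7)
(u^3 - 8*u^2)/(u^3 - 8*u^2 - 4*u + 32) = u^2/(u^2 - 4)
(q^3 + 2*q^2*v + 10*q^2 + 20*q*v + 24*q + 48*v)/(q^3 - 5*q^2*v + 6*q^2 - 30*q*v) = (q^2 + 2*q*v + 4*q + 8*v)/(q*(q - 5*v))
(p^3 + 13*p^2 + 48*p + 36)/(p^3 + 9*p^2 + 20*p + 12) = (p + 6)/(p + 2)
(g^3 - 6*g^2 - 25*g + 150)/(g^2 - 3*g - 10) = (g^2 - g - 30)/(g + 2)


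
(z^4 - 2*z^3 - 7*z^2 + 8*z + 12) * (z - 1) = z^5 - 3*z^4 - 5*z^3 + 15*z^2 + 4*z - 12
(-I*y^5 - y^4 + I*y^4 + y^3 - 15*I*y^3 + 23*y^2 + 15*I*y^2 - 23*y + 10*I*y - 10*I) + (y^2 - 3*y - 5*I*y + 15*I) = -I*y^5 - y^4 + I*y^4 + y^3 - 15*I*y^3 + 24*y^2 + 15*I*y^2 - 26*y + 5*I*y + 5*I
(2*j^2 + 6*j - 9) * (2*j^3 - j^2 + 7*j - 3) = 4*j^5 + 10*j^4 - 10*j^3 + 45*j^2 - 81*j + 27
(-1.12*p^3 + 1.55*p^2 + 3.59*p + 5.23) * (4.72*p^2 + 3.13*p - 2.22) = -5.2864*p^5 + 3.8104*p^4 + 24.2827*p^3 + 32.4813*p^2 + 8.4001*p - 11.6106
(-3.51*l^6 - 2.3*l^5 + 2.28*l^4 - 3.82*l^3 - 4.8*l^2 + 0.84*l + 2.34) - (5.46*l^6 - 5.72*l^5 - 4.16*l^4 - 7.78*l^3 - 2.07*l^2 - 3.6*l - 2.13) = -8.97*l^6 + 3.42*l^5 + 6.44*l^4 + 3.96*l^3 - 2.73*l^2 + 4.44*l + 4.47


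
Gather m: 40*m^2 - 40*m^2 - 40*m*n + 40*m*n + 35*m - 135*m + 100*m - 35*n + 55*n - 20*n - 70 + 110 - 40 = 0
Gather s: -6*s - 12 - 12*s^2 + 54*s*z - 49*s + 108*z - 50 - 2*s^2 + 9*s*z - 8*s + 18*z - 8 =-14*s^2 + s*(63*z - 63) + 126*z - 70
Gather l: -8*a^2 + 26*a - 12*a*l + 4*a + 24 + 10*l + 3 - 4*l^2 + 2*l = -8*a^2 + 30*a - 4*l^2 + l*(12 - 12*a) + 27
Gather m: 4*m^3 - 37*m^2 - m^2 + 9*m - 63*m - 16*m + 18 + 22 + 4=4*m^3 - 38*m^2 - 70*m + 44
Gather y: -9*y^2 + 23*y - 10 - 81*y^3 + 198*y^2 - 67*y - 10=-81*y^3 + 189*y^2 - 44*y - 20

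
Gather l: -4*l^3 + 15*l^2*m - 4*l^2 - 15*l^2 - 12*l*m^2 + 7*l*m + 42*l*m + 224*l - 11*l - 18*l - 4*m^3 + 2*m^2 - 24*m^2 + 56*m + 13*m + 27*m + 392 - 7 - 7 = -4*l^3 + l^2*(15*m - 19) + l*(-12*m^2 + 49*m + 195) - 4*m^3 - 22*m^2 + 96*m + 378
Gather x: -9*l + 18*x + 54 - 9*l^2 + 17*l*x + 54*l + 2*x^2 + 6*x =-9*l^2 + 45*l + 2*x^2 + x*(17*l + 24) + 54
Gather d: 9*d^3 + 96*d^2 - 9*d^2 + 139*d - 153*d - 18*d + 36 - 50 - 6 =9*d^3 + 87*d^2 - 32*d - 20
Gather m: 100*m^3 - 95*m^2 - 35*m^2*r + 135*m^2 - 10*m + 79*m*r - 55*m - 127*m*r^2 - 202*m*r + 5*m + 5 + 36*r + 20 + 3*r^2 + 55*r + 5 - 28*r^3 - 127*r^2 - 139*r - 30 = 100*m^3 + m^2*(40 - 35*r) + m*(-127*r^2 - 123*r - 60) - 28*r^3 - 124*r^2 - 48*r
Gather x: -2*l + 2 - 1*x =-2*l - x + 2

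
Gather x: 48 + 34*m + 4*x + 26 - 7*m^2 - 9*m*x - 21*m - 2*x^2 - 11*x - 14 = -7*m^2 + 13*m - 2*x^2 + x*(-9*m - 7) + 60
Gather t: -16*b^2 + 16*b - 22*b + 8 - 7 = -16*b^2 - 6*b + 1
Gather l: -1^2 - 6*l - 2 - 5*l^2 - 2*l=-5*l^2 - 8*l - 3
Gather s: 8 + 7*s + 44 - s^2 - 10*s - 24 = -s^2 - 3*s + 28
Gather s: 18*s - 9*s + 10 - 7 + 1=9*s + 4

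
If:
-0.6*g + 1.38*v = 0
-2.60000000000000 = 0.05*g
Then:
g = -52.00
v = -22.61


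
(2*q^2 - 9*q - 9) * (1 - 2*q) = -4*q^3 + 20*q^2 + 9*q - 9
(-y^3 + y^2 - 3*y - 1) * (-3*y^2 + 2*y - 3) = 3*y^5 - 5*y^4 + 14*y^3 - 6*y^2 + 7*y + 3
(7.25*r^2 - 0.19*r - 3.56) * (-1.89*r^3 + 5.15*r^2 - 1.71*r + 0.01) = -13.7025*r^5 + 37.6966*r^4 - 6.6476*r^3 - 17.9366*r^2 + 6.0857*r - 0.0356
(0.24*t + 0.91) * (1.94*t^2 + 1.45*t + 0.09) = 0.4656*t^3 + 2.1134*t^2 + 1.3411*t + 0.0819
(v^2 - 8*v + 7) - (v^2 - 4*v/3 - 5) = 12 - 20*v/3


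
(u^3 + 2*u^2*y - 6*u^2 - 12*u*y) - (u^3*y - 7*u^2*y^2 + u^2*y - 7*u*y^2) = -u^3*y + u^3 + 7*u^2*y^2 + u^2*y - 6*u^2 + 7*u*y^2 - 12*u*y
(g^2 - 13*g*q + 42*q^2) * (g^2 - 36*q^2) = g^4 - 13*g^3*q + 6*g^2*q^2 + 468*g*q^3 - 1512*q^4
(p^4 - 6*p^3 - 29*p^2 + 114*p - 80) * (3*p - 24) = 3*p^5 - 42*p^4 + 57*p^3 + 1038*p^2 - 2976*p + 1920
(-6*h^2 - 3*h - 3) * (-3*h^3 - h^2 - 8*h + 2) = 18*h^5 + 15*h^4 + 60*h^3 + 15*h^2 + 18*h - 6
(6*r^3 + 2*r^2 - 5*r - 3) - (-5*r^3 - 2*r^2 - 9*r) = 11*r^3 + 4*r^2 + 4*r - 3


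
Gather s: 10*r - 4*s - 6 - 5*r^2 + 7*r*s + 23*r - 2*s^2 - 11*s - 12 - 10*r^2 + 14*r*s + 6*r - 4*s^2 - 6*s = -15*r^2 + 39*r - 6*s^2 + s*(21*r - 21) - 18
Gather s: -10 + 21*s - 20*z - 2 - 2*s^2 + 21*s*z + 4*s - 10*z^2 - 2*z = -2*s^2 + s*(21*z + 25) - 10*z^2 - 22*z - 12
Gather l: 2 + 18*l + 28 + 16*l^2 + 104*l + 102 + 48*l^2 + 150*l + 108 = 64*l^2 + 272*l + 240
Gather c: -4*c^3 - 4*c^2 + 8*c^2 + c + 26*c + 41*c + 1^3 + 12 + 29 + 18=-4*c^3 + 4*c^2 + 68*c + 60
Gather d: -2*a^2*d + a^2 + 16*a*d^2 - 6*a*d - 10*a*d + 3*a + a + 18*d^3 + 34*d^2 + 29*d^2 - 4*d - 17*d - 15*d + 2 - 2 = a^2 + 4*a + 18*d^3 + d^2*(16*a + 63) + d*(-2*a^2 - 16*a - 36)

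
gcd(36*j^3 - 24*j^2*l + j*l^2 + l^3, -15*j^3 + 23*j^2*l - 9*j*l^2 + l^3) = 3*j - l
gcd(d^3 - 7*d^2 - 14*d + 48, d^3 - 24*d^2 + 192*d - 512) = d - 8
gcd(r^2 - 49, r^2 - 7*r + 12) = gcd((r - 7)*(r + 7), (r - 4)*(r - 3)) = 1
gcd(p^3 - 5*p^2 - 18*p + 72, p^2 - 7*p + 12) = p - 3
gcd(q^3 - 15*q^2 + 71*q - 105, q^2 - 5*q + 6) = q - 3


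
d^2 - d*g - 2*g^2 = (d - 2*g)*(d + g)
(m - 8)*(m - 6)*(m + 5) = m^3 - 9*m^2 - 22*m + 240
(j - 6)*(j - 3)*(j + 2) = j^3 - 7*j^2 + 36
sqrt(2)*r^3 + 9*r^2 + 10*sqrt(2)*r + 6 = (r + sqrt(2))*(r + 3*sqrt(2))*(sqrt(2)*r + 1)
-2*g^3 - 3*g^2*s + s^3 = (-2*g + s)*(g + s)^2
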